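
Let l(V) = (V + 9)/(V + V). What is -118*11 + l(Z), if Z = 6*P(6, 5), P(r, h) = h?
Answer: -25947/20 ≈ -1297.3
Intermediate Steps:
Z = 30 (Z = 6*5 = 30)
l(V) = (9 + V)/(2*V) (l(V) = (9 + V)/((2*V)) = (9 + V)*(1/(2*V)) = (9 + V)/(2*V))
-118*11 + l(Z) = -118*11 + (1/2)*(9 + 30)/30 = -1298 + (1/2)*(1/30)*39 = -1298 + 13/20 = -25947/20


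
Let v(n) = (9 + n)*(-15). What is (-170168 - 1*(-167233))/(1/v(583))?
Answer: 26062800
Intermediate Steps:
v(n) = -135 - 15*n
(-170168 - 1*(-167233))/(1/v(583)) = (-170168 - 1*(-167233))/(1/(-135 - 15*583)) = (-170168 + 167233)/(1/(-135 - 8745)) = -2935/(1/(-8880)) = -2935/(-1/8880) = -2935*(-8880) = 26062800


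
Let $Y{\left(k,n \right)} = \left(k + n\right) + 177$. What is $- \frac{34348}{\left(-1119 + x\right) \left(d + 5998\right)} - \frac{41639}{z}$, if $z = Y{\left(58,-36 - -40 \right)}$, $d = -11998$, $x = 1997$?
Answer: $- \frac{54836510707}{314763000} \approx -174.22$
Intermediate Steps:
$Y{\left(k,n \right)} = 177 + k + n$
$z = 239$ ($z = 177 + 58 - -4 = 177 + 58 + \left(-36 + 40\right) = 177 + 58 + 4 = 239$)
$- \frac{34348}{\left(-1119 + x\right) \left(d + 5998\right)} - \frac{41639}{z} = - \frac{34348}{\left(-1119 + 1997\right) \left(-11998 + 5998\right)} - \frac{41639}{239} = - \frac{34348}{878 \left(-6000\right)} - \frac{41639}{239} = - \frac{34348}{-5268000} - \frac{41639}{239} = \left(-34348\right) \left(- \frac{1}{5268000}\right) - \frac{41639}{239} = \frac{8587}{1317000} - \frac{41639}{239} = - \frac{54836510707}{314763000}$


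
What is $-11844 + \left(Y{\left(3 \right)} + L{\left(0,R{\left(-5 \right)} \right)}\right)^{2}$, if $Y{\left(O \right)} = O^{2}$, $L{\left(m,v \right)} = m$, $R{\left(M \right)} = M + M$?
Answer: $-11763$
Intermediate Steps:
$R{\left(M \right)} = 2 M$
$-11844 + \left(Y{\left(3 \right)} + L{\left(0,R{\left(-5 \right)} \right)}\right)^{2} = -11844 + \left(3^{2} + 0\right)^{2} = -11844 + \left(9 + 0\right)^{2} = -11844 + 9^{2} = -11844 + 81 = -11763$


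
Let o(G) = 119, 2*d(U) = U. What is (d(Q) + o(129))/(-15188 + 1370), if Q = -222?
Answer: -4/6909 ≈ -0.00057895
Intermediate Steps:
d(U) = U/2
(d(Q) + o(129))/(-15188 + 1370) = ((½)*(-222) + 119)/(-15188 + 1370) = (-111 + 119)/(-13818) = 8*(-1/13818) = -4/6909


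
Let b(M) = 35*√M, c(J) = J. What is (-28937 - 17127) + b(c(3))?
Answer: -46064 + 35*√3 ≈ -46003.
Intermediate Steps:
(-28937 - 17127) + b(c(3)) = (-28937 - 17127) + 35*√3 = -46064 + 35*√3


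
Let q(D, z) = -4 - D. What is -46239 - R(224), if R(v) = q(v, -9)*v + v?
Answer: 4609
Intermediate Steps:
R(v) = v + v*(-4 - v) (R(v) = (-4 - v)*v + v = v*(-4 - v) + v = v + v*(-4 - v))
-46239 - R(224) = -46239 - (-1)*224*(3 + 224) = -46239 - (-1)*224*227 = -46239 - 1*(-50848) = -46239 + 50848 = 4609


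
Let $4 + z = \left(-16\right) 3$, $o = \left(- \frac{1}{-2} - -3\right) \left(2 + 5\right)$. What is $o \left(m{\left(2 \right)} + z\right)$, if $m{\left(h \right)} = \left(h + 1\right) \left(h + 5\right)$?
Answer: $- \frac{1519}{2} \approx -759.5$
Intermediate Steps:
$m{\left(h \right)} = \left(1 + h\right) \left(5 + h\right)$
$o = \frac{49}{2}$ ($o = \left(\left(-1\right) \left(- \frac{1}{2}\right) + 3\right) 7 = \left(\frac{1}{2} + 3\right) 7 = \frac{7}{2} \cdot 7 = \frac{49}{2} \approx 24.5$)
$z = -52$ ($z = -4 - 48 = -52$)
$o \left(m{\left(2 \right)} + z\right) = \frac{49 \left(\left(5 + 2^{2} + 6 \cdot 2\right) - 52\right)}{2} = \frac{49 \left(\left(5 + 4 + 12\right) - 52\right)}{2} = \frac{49 \left(21 - 52\right)}{2} = \frac{49}{2} \left(-31\right) = - \frac{1519}{2}$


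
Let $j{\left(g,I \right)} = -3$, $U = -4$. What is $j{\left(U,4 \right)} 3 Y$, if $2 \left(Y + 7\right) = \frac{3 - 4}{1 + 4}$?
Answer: $\frac{639}{10} \approx 63.9$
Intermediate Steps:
$Y = - \frac{71}{10}$ ($Y = -7 + \frac{\left(3 - 4\right) \frac{1}{1 + 4}}{2} = -7 + \frac{\left(-1\right) \frac{1}{5}}{2} = -7 + \frac{1}{2} \left(- \frac{1}{5}\right) = -7 - \frac{1}{10} = - \frac{71}{10} \approx -7.1$)
$j{\left(U,4 \right)} 3 Y = \left(-3\right) 3 \left(- \frac{71}{10}\right) = \left(-9\right) \left(- \frac{71}{10}\right) = \frac{639}{10}$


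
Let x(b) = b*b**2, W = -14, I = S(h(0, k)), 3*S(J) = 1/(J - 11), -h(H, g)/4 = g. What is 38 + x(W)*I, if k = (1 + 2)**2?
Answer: 8102/141 ≈ 57.461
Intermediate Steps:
k = 9 (k = 3**2 = 9)
h(H, g) = -4*g
S(J) = 1/(3*(-11 + J)) (S(J) = 1/(3*(J - 11)) = 1/(3*(-11 + J)))
I = -1/141 (I = 1/(3*(-11 - 4*9)) = 1/(3*(-11 - 36)) = (1/3)/(-47) = (1/3)*(-1/47) = -1/141 ≈ -0.0070922)
x(b) = b**3
38 + x(W)*I = 38 + (-14)**3*(-1/141) = 38 - 2744*(-1/141) = 38 + 2744/141 = 8102/141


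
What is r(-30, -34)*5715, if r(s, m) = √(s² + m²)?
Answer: 11430*√514 ≈ 2.5914e+5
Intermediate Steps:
r(s, m) = √(m² + s²)
r(-30, -34)*5715 = √((-34)² + (-30)²)*5715 = √(1156 + 900)*5715 = √2056*5715 = (2*√514)*5715 = 11430*√514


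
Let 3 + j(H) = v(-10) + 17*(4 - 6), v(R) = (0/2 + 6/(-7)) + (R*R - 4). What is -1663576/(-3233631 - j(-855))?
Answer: 1455629/2829478 ≈ 0.51445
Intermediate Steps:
v(R) = -34/7 + R² (v(R) = (0*(½) + 6*(-⅐)) + (R² - 4) = (0 - 6/7) + (-4 + R²) = -6/7 + (-4 + R²) = -34/7 + R²)
j(H) = 407/7 (j(H) = -3 + ((-34/7 + (-10)²) + 17*(4 - 6)) = -3 + ((-34/7 + 100) + 17*(-2)) = -3 + (666/7 - 34) = -3 + 428/7 = 407/7)
-1663576/(-3233631 - j(-855)) = -1663576/(-3233631 - 1*407/7) = -1663576/(-3233631 - 407/7) = -1663576/(-22635824/7) = -1663576*(-7/22635824) = 1455629/2829478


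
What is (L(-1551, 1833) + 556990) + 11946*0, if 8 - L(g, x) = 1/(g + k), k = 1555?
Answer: 2227991/4 ≈ 5.5700e+5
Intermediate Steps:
L(g, x) = 8 - 1/(1555 + g) (L(g, x) = 8 - 1/(g + 1555) = 8 - 1/(1555 + g))
(L(-1551, 1833) + 556990) + 11946*0 = ((12439 + 8*(-1551))/(1555 - 1551) + 556990) + 11946*0 = ((12439 - 12408)/4 + 556990) + 0 = ((1/4)*31 + 556990) + 0 = (31/4 + 556990) + 0 = 2227991/4 + 0 = 2227991/4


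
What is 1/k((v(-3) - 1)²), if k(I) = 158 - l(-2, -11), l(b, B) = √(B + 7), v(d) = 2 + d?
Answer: 79/12484 + I/12484 ≈ 0.0063281 + 8.0103e-5*I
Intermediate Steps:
l(b, B) = √(7 + B)
k(I) = 158 - 2*I (k(I) = 158 - √(7 - 11) = 158 - √(-4) = 158 - 2*I)
1/k((v(-3) - 1)²) = 1/(158 - 2*I) = (158 + 2*I)/24968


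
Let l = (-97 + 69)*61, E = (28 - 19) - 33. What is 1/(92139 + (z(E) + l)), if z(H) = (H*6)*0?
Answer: 1/90431 ≈ 1.1058e-5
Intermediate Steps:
E = -24 (E = 9 - 33 = -24)
z(H) = 0 (z(H) = (6*H)*0 = 0)
l = -1708 (l = -28*61 = -1708)
1/(92139 + (z(E) + l)) = 1/(92139 + (0 - 1708)) = 1/(92139 - 1708) = 1/90431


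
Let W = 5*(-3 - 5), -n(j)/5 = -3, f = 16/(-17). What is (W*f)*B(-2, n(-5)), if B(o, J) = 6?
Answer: 3840/17 ≈ 225.88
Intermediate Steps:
f = -16/17 (f = 16*(-1/17) = -16/17 ≈ -0.94118)
n(j) = 15 (n(j) = -5*(-3) = 15)
W = -40 (W = 5*(-8) = -40)
(W*f)*B(-2, n(-5)) = -40*(-16/17)*6 = (640/17)*6 = 3840/17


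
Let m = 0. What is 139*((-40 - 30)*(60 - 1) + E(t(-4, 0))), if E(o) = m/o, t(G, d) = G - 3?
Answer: -574070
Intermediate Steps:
t(G, d) = -3 + G
E(o) = 0 (E(o) = 0/o = 0)
139*((-40 - 30)*(60 - 1) + E(t(-4, 0))) = 139*((-40 - 30)*(60 - 1) + 0) = 139*(-70*59 + 0) = 139*(-4130 + 0) = 139*(-4130) = -574070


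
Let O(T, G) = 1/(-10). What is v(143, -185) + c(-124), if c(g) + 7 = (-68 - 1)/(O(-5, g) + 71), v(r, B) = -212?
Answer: -155961/709 ≈ -219.97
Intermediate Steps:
O(T, G) = -1/10
c(g) = -5653/709 (c(g) = -7 + (-68 - 1)/(-1/10 + 71) = -7 - 69/709/10 = -7 - 69*10/709 = -7 - 690/709 = -5653/709)
v(143, -185) + c(-124) = -212 - 5653/709 = -155961/709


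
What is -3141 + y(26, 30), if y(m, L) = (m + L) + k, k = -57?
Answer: -3142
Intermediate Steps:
y(m, L) = -57 + L + m (y(m, L) = (m + L) - 57 = (L + m) - 57 = -57 + L + m)
-3141 + y(26, 30) = -3141 + (-57 + 30 + 26) = -3141 - 1 = -3142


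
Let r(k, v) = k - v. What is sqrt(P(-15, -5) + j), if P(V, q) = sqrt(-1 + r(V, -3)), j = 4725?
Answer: sqrt(4725 + I*sqrt(13)) ≈ 68.739 + 0.0262*I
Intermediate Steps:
P(V, q) = sqrt(2 + V) (P(V, q) = sqrt(-1 + (V - 1*(-3))) = sqrt(-1 + (V + 3)) = sqrt(-1 + (3 + V)) = sqrt(2 + V))
sqrt(P(-15, -5) + j) = sqrt(sqrt(2 - 15) + 4725) = sqrt(sqrt(-13) + 4725) = sqrt(I*sqrt(13) + 4725) = sqrt(4725 + I*sqrt(13))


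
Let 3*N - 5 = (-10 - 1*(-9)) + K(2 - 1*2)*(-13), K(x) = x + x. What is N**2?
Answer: 16/9 ≈ 1.7778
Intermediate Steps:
K(x) = 2*x
N = 4/3 (N = 5/3 + ((-10 - 1*(-9)) + (2*(2 - 1*2))*(-13))/3 = 5/3 + ((-10 + 9) + (2*(2 - 2))*(-13))/3 = 5/3 + (-1 + (2*0)*(-13))/3 = 5/3 + (-1 + 0*(-13))/3 = 5/3 + (-1 + 0)/3 = 5/3 + (1/3)*(-1) = 5/3 - 1/3 = 4/3 ≈ 1.3333)
N**2 = (4/3)**2 = 16/9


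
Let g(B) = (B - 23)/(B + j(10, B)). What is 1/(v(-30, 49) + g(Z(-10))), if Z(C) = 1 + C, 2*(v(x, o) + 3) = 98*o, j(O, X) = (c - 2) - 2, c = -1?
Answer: 7/16802 ≈ 0.00041662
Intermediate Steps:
j(O, X) = -5 (j(O, X) = (-1 - 2) - 2 = -3 - 2 = -5)
v(x, o) = -3 + 49*o (v(x, o) = -3 + (98*o)/2 = -3 + 49*o)
g(B) = (-23 + B)/(-5 + B) (g(B) = (B - 23)/(B - 5) = (-23 + B)/(-5 + B))
1/(v(-30, 49) + g(Z(-10))) = 1/((-3 + 49*49) + (-23 + (1 - 10))/(-5 + (1 - 10))) = 1/((-3 + 2401) + (-23 - 9)/(-5 - 9)) = 1/(2398 - 32/(-14)) = 1/(2398 - 1/14*(-32)) = 1/(2398 + 16/7) = 1/(16802/7) = 7/16802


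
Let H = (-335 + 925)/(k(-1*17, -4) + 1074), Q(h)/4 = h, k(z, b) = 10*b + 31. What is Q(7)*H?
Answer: 3304/213 ≈ 15.512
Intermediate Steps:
k(z, b) = 31 + 10*b
Q(h) = 4*h
H = 118/213 (H = (-335 + 925)/((31 + 10*(-4)) + 1074) = 590/((31 - 40) + 1074) = 590/(-9 + 1074) = 590/1065 = 590*(1/1065) = 118/213 ≈ 0.55399)
Q(7)*H = (4*7)*(118/213) = 28*(118/213) = 3304/213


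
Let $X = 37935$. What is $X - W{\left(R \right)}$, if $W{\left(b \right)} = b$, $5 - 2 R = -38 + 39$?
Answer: $37933$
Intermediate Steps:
$R = 2$ ($R = \frac{5}{2} - \frac{-38 + 39}{2} = \frac{5}{2} - \frac{1}{2} = 2$)
$X - W{\left(R \right)} = 37935 - 2 = 37933$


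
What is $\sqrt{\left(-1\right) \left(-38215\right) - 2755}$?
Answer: $6 \sqrt{985} \approx 188.31$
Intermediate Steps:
$\sqrt{\left(-1\right) \left(-38215\right) - 2755} = \sqrt{38215 - 2755} = \sqrt{35460} = 6 \sqrt{985}$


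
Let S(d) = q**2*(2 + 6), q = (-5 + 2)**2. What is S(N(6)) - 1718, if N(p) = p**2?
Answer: -1070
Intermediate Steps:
q = 9 (q = (-3)**2 = 9)
S(d) = 648 (S(d) = 9**2*(2 + 6) = 81*8 = 648)
S(N(6)) - 1718 = 648 - 1718 = -1070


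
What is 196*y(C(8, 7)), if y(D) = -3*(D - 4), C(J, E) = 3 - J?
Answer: 5292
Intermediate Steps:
y(D) = 12 - 3*D (y(D) = -3*(-4 + D) = 12 - 3*D)
196*y(C(8, 7)) = 196*(12 - 3*(3 - 1*8)) = 196*(12 - 3*(3 - 8)) = 196*(12 - 3*(-5)) = 196*(12 + 15) = 196*27 = 5292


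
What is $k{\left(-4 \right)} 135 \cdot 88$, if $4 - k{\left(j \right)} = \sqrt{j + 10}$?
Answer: $47520 - 11880 \sqrt{6} \approx 18420.0$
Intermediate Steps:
$k{\left(j \right)} = 4 - \sqrt{10 + j}$ ($k{\left(j \right)} = 4 - \sqrt{j + 10} = 4 - \sqrt{10 + j}$)
$k{\left(-4 \right)} 135 \cdot 88 = \left(4 - \sqrt{10 - 4}\right) 135 \cdot 88 = \left(4 - \sqrt{6}\right) 135 \cdot 88 = \left(540 - 135 \sqrt{6}\right) 88 = 47520 - 11880 \sqrt{6}$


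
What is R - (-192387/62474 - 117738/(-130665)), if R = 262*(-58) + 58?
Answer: -1328561422209/87775970 ≈ -15136.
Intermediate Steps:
R = -15138 (R = -15196 + 58 = -15138)
R - (-192387/62474 - 117738/(-130665)) = -15138 - (-192387/62474 - 117738/(-130665)) = -15138 - (-192387*1/62474 - 117738*(-1/130665)) = -15138 - (-192387/62474 + 1266/1405) = -15138 - 1*(-191211651/87775970) = -15138 + 191211651/87775970 = -1328561422209/87775970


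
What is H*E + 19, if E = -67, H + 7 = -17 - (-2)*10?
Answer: 287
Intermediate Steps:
H = -4 (H = -7 + (-17 - (-2)*10) = -7 + (-17 - 1*(-20)) = -7 + (-17 + 20) = -7 + 3 = -4)
H*E + 19 = -4*(-67) + 19 = 268 + 19 = 287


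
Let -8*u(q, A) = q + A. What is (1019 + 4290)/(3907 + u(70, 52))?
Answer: 21236/15567 ≈ 1.3642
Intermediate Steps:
u(q, A) = -A/8 - q/8 (u(q, A) = -(q + A)/8 = -(A + q)/8 = -A/8 - q/8)
(1019 + 4290)/(3907 + u(70, 52)) = (1019 + 4290)/(3907 + (-⅛*52 - ⅛*70)) = 5309/(3907 + (-13/2 - 35/4)) = 5309/(3907 - 61/4) = 5309/(15567/4) = 5309*(4/15567) = 21236/15567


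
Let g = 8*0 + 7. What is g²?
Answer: 49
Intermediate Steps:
g = 7 (g = 0 + 7 = 7)
g² = 7² = 49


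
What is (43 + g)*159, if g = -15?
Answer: 4452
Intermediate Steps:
(43 + g)*159 = (43 - 15)*159 = 28*159 = 4452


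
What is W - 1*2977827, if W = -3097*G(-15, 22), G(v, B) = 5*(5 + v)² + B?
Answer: -4594461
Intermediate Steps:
G(v, B) = B + 5*(5 + v)²
W = -1616634 (W = -3097*(22 + 5*(5 - 15)²) = -3097*(22 + 5*(-10)²) = -3097*(22 + 5*100) = -3097*(22 + 500) = -3097*522 = -1616634)
W - 1*2977827 = -1616634 - 1*2977827 = -1616634 - 2977827 = -4594461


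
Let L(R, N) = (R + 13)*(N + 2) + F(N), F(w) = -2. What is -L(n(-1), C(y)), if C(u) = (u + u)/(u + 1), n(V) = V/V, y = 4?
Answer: -242/5 ≈ -48.400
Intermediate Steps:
n(V) = 1
C(u) = 2*u/(1 + u) (C(u) = (2*u)/(1 + u) = 2*u/(1 + u))
L(R, N) = -2 + (2 + N)*(13 + R) (L(R, N) = (R + 13)*(N + 2) - 2 = (13 + R)*(2 + N) - 2 = (2 + N)*(13 + R) - 2 = -2 + (2 + N)*(13 + R))
-L(n(-1), C(y)) = -(24 + 2*1 + 13*(2*4/(1 + 4)) + (2*4/(1 + 4))*1) = -(24 + 2 + 13*(2*4/5) + (2*4/5)*1) = -(24 + 2 + 13*(2*4*(⅕)) + (2*4*(⅕))*1) = -(24 + 2 + 13*(8/5) + (8/5)*1) = -(24 + 2 + 104/5 + 8/5) = -1*242/5 = -242/5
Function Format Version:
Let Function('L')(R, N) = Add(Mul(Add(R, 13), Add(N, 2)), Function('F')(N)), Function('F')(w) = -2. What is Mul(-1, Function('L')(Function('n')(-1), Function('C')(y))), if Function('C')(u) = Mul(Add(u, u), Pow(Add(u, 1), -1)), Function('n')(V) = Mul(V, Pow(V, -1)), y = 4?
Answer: Rational(-242, 5) ≈ -48.400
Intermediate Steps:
Function('n')(V) = 1
Function('C')(u) = Mul(2, u, Pow(Add(1, u), -1)) (Function('C')(u) = Mul(Mul(2, u), Pow(Add(1, u), -1)) = Mul(2, u, Pow(Add(1, u), -1)))
Function('L')(R, N) = Add(-2, Mul(Add(2, N), Add(13, R))) (Function('L')(R, N) = Add(Mul(Add(R, 13), Add(N, 2)), -2) = Add(Mul(Add(13, R), Add(2, N)), -2) = Add(Mul(Add(2, N), Add(13, R)), -2) = Add(-2, Mul(Add(2, N), Add(13, R))))
Mul(-1, Function('L')(Function('n')(-1), Function('C')(y))) = Mul(-1, Add(24, Mul(2, 1), Mul(13, Mul(2, 4, Pow(Add(1, 4), -1))), Mul(Mul(2, 4, Pow(Add(1, 4), -1)), 1))) = Mul(-1, Add(24, 2, Mul(13, Mul(2, 4, Pow(5, -1))), Mul(Mul(2, 4, Pow(5, -1)), 1))) = Mul(-1, Add(24, 2, Mul(13, Mul(2, 4, Rational(1, 5))), Mul(Mul(2, 4, Rational(1, 5)), 1))) = Mul(-1, Add(24, 2, Mul(13, Rational(8, 5)), Mul(Rational(8, 5), 1))) = Mul(-1, Add(24, 2, Rational(104, 5), Rational(8, 5))) = Mul(-1, Rational(242, 5)) = Rational(-242, 5)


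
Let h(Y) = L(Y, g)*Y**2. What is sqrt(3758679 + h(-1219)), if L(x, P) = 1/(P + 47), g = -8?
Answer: sqrt(5774903238)/39 ≈ 1948.5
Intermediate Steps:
L(x, P) = 1/(47 + P)
h(Y) = Y**2/39 (h(Y) = Y**2/(47 - 8) = Y**2/39)
sqrt(3758679 + h(-1219)) = sqrt(3758679 + (1/39)*(-1219)**2) = sqrt(3758679 + (1/39)*1485961) = sqrt(3758679 + 1485961/39) = sqrt(148074442/39) = sqrt(5774903238)/39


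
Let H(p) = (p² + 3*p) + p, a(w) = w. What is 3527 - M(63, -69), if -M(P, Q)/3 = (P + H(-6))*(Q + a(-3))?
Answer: -12673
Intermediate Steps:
H(p) = p² + 4*p
M(P, Q) = -3*(-3 + Q)*(12 + P) (M(P, Q) = -3*(P - 6*(4 - 6))*(Q - 3) = -3*(P - 6*(-2))*(-3 + Q) = -3*(P + 12)*(-3 + Q) = -3*(12 + P)*(-3 + Q) = -3*(-3 + Q)*(12 + P))
3527 - M(63, -69) = 3527 - (108 - 36*(-69) + 9*63 - 3*63*(-69)) = 3527 - (108 + 2484 + 567 + 13041) = 3527 - 1*16200 = 3527 - 16200 = -12673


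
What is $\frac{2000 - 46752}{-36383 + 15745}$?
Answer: $\frac{22376}{10319} \approx 2.1684$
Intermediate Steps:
$\frac{2000 - 46752}{-36383 + 15745} = - \frac{44752}{-20638} = \left(-44752\right) \left(- \frac{1}{20638}\right) = \frac{22376}{10319}$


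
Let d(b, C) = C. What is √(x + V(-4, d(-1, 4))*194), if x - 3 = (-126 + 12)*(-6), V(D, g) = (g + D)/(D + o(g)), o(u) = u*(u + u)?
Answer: √687 ≈ 26.211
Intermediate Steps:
o(u) = 2*u² (o(u) = u*(2*u) = 2*u²)
V(D, g) = (D + g)/(D + 2*g²) (V(D, g) = (g + D)/(D + 2*g²) = (D + g)/(D + 2*g²))
x = 687 (x = 3 + (-126 + 12)*(-6) = 3 - 114*(-6) = 3 + 684 = 687)
√(x + V(-4, d(-1, 4))*194) = √(687 + ((-4 + 4)/(-4 + 2*4²))*194) = √(687 + (0/(-4 + 2*16))*194) = √(687 + (0/(-4 + 32))*194) = √(687 + (0/28)*194) = √(687 + ((1/28)*0)*194) = √(687 + 0*194) = √(687 + 0) = √687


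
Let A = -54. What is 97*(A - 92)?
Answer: -14162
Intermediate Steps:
97*(A - 92) = 97*(-54 - 92) = 97*(-146) = -14162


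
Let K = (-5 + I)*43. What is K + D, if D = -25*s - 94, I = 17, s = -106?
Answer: 3072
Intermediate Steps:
D = 2556 (D = -25*(-106) - 94 = 2650 - 94 = 2556)
K = 516 (K = (-5 + 17)*43 = 12*43 = 516)
K + D = 516 + 2556 = 3072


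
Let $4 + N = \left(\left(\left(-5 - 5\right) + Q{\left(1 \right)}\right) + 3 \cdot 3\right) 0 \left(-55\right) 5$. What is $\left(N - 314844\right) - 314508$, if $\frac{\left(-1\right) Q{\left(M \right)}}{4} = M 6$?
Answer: $-629356$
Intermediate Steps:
$Q{\left(M \right)} = - 24 M$ ($Q{\left(M \right)} = - 4 M 6 = - 4 \cdot 6 M = - 24 M$)
$N = -4$ ($N = -4 + \left(\left(\left(-5 - 5\right) - 24\right) + 3 \cdot 3\right) 0 \left(-55\right) 5 = -4 + \left(\left(-10 - 24\right) + 9\right) 0 \left(-55\right) 5 = -4 + \left(-34 + 9\right) 0 \left(-55\right) 5 = -4 + \left(-25\right) 0 \left(-55\right) 5 = -4 + 0 \left(-55\right) 5 = -4 + 0 \cdot 5 = -4 + 0 = -4$)
$\left(N - 314844\right) - 314508 = \left(-4 - 314844\right) - 314508 = -314848 - 314508 = -629356$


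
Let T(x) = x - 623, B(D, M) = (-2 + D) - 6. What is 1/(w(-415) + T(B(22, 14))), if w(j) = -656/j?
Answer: -415/252079 ≈ -0.0016463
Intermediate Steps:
B(D, M) = -8 + D
T(x) = -623 + x
1/(w(-415) + T(B(22, 14))) = 1/(-656/(-415) + (-623 + (-8 + 22))) = 1/(-656*(-1/415) + (-623 + 14)) = 1/(656/415 - 609) = 1/(-252079/415) = -415/252079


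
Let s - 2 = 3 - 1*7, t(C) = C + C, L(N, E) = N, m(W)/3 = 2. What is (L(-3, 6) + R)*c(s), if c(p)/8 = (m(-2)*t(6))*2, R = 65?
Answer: 71424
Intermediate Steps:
m(W) = 6 (m(W) = 3*2 = 6)
t(C) = 2*C
s = -2 (s = 2 + (3 - 1*7) = 2 + (3 - 7) = 2 - 4 = -2)
c(p) = 1152 (c(p) = 8*((6*(2*6))*2) = 8*((6*12)*2) = 8*(72*2) = 8*144 = 1152)
(L(-3, 6) + R)*c(s) = (-3 + 65)*1152 = 62*1152 = 71424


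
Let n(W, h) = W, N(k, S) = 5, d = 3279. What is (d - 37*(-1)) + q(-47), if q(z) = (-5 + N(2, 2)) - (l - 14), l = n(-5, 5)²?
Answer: 3305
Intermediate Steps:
l = 25 (l = (-5)² = 25)
q(z) = -11 (q(z) = (-5 + 5) - (25 - 14) = 0 - 1*11 = 0 - 11 = -11)
(d - 37*(-1)) + q(-47) = (3279 - 37*(-1)) - 11 = (3279 + 37) - 11 = 3316 - 11 = 3305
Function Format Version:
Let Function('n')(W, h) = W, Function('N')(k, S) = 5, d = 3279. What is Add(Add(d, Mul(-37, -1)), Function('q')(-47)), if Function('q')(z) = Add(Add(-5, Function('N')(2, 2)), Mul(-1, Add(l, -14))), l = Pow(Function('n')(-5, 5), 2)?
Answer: 3305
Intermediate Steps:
l = 25 (l = Pow(-5, 2) = 25)
Function('q')(z) = -11 (Function('q')(z) = Add(Add(-5, 5), Mul(-1, Add(25, -14))) = Add(0, Mul(-1, 11)) = Add(0, -11) = -11)
Add(Add(d, Mul(-37, -1)), Function('q')(-47)) = Add(Add(3279, Mul(-37, -1)), -11) = Add(Add(3279, 37), -11) = Add(3316, -11) = 3305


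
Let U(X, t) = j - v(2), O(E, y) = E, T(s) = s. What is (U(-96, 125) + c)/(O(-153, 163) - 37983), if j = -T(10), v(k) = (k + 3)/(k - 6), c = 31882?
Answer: -127493/152544 ≈ -0.83578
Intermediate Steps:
v(k) = (3 + k)/(-6 + k)
j = -10 (j = -1*10 = -10)
U(X, t) = -35/4 (U(X, t) = -10 - (3 + 2)/(-6 + 2) = -10 - 5/(-4) = -10 - (-1)*5/4 = -10 - 1*(-5/4) = -10 + 5/4 = -35/4)
(U(-96, 125) + c)/(O(-153, 163) - 37983) = (-35/4 + 31882)/(-153 - 37983) = (127493/4)/(-38136) = (127493/4)*(-1/38136) = -127493/152544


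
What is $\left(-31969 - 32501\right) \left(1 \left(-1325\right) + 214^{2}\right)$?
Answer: $-2867045370$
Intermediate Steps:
$\left(-31969 - 32501\right) \left(1 \left(-1325\right) + 214^{2}\right) = - 64470 \left(-1325 + 45796\right) = \left(-64470\right) 44471 = -2867045370$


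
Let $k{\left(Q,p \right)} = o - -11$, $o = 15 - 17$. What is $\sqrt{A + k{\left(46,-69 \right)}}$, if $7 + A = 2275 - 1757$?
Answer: $2 \sqrt{130} \approx 22.803$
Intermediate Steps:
$o = -2$ ($o = 15 - 17 = -2$)
$k{\left(Q,p \right)} = 9$ ($k{\left(Q,p \right)} = -2 - -11 = -2 + 11 = 9$)
$A = 511$ ($A = -7 + \left(2275 - 1757\right) = -7 + 518 = 511$)
$\sqrt{A + k{\left(46,-69 \right)}} = \sqrt{511 + 9} = \sqrt{520} = 2 \sqrt{130}$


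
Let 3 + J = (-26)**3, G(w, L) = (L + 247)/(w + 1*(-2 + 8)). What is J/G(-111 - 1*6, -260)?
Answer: -1951269/13 ≈ -1.5010e+5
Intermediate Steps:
G(w, L) = (247 + L)/(6 + w) (G(w, L) = (247 + L)/(w + 1*6) = (247 + L)/(w + 6) = (247 + L)/(6 + w))
J = -17579 (J = -3 + (-26)**3 = -3 - 17576 = -17579)
J/G(-111 - 1*6, -260) = -17579*(6 + (-111 - 1*6))/(247 - 260) = -17579/(-13/(6 + (-111 - 6))) = -17579/(-13/(6 - 117)) = -17579/(-13/(-111)) = -17579/((-1/111*(-13))) = -17579/13/111 = -17579*111/13 = -1951269/13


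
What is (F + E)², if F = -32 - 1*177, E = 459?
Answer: 62500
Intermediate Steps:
F = -209 (F = -32 - 177 = -209)
(F + E)² = (-209 + 459)² = 250² = 62500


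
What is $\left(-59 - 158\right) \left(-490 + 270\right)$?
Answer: $47740$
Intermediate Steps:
$\left(-59 - 158\right) \left(-490 + 270\right) = \left(-217\right) \left(-220\right) = 47740$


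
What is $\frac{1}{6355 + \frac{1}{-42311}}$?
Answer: $\frac{42311}{268886404} \approx 0.00015736$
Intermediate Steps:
$\frac{1}{6355 + \frac{1}{-42311}} = \frac{1}{6355 - \frac{1}{42311}} = \frac{1}{\frac{268886404}{42311}} = \frac{42311}{268886404}$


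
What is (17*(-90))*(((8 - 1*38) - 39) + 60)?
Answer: 13770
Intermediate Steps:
(17*(-90))*(((8 - 1*38) - 39) + 60) = -1530*(((8 - 38) - 39) + 60) = -1530*((-30 - 39) + 60) = -1530*(-69 + 60) = -1530*(-9) = 13770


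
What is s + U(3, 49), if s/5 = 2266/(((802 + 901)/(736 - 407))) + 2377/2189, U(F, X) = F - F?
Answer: 8179890885/3727867 ≈ 2194.3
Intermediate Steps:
U(F, X) = 0
s = 8179890885/3727867 (s = 5*(2266/(((802 + 901)/(736 - 407))) + 2377/2189) = 5*(2266/((1703/329)) + 2377*(1/2189)) = 5*(2266/((1703*(1/329))) + 2377/2189) = 5*(2266/(1703/329) + 2377/2189) = 5*(2266*(329/1703) + 2377/2189) = 5*(745514/1703 + 2377/2189) = 5*(1635978177/3727867) = 8179890885/3727867 ≈ 2194.3)
s + U(3, 49) = 8179890885/3727867 + 0 = 8179890885/3727867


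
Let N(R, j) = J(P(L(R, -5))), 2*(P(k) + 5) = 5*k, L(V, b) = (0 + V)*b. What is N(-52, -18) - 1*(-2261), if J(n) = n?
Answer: 2906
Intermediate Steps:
L(V, b) = V*b
P(k) = -5 + 5*k/2 (P(k) = -5 + (5*k)/2 = -5 + 5*k/2)
N(R, j) = -5 - 25*R/2 (N(R, j) = -5 + 5*(R*(-5))/2 = -5 + 5*(-5*R)/2 = -5 - 25*R/2)
N(-52, -18) - 1*(-2261) = (-5 - 25/2*(-52)) - 1*(-2261) = (-5 + 650) + 2261 = 645 + 2261 = 2906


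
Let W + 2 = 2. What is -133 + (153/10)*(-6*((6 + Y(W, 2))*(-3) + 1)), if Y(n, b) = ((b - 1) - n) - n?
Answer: 1703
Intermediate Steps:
W = 0 (W = -2 + 2 = 0)
Y(n, b) = -1 + b - 2*n (Y(n, b) = ((-1 + b) - n) - n = (-1 + b - n) - n = -1 + b - 2*n)
-133 + (153/10)*(-6*((6 + Y(W, 2))*(-3) + 1)) = -133 + (153/10)*(-6*((6 + (-1 + 2 - 2*0))*(-3) + 1)) = -133 + (153*(1/10))*(-6*((6 + (-1 + 2 + 0))*(-3) + 1)) = -133 + 153*(-6*((6 + 1)*(-3) + 1))/10 = -133 + 153*(-6*(7*(-3) + 1))/10 = -133 + 153*(-6*(-21 + 1))/10 = -133 + 153*(-6*(-20))/10 = -133 + (153/10)*120 = -133 + 1836 = 1703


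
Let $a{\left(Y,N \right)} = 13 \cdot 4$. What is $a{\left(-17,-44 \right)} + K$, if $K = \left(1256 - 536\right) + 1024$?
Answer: $1796$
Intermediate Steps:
$a{\left(Y,N \right)} = 52$
$K = 1744$ ($K = 720 + 1024 = 1744$)
$a{\left(-17,-44 \right)} + K = 52 + 1744 = 1796$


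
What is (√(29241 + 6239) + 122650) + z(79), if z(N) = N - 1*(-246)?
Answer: 122975 + 2*√8870 ≈ 1.2316e+5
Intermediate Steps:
z(N) = 246 + N (z(N) = N + 246 = 246 + N)
(√(29241 + 6239) + 122650) + z(79) = (√(29241 + 6239) + 122650) + (246 + 79) = (√35480 + 122650) + 325 = (2*√8870 + 122650) + 325 = (122650 + 2*√8870) + 325 = 122975 + 2*√8870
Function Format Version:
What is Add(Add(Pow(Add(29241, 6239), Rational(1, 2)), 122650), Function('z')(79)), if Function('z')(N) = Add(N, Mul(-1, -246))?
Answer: Add(122975, Mul(2, Pow(8870, Rational(1, 2)))) ≈ 1.2316e+5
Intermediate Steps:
Function('z')(N) = Add(246, N) (Function('z')(N) = Add(N, 246) = Add(246, N))
Add(Add(Pow(Add(29241, 6239), Rational(1, 2)), 122650), Function('z')(79)) = Add(Add(Pow(Add(29241, 6239), Rational(1, 2)), 122650), Add(246, 79)) = Add(Add(Pow(35480, Rational(1, 2)), 122650), 325) = Add(Add(Mul(2, Pow(8870, Rational(1, 2))), 122650), 325) = Add(Add(122650, Mul(2, Pow(8870, Rational(1, 2)))), 325) = Add(122975, Mul(2, Pow(8870, Rational(1, 2))))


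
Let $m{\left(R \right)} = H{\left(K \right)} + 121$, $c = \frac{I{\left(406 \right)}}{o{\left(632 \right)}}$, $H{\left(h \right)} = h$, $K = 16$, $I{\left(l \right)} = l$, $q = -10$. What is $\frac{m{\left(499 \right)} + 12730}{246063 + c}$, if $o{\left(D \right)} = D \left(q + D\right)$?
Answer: $\frac{2529034584}{48364174979} \approx 0.052292$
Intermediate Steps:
$o{\left(D \right)} = D \left(-10 + D\right)$
$c = \frac{203}{196552}$ ($c = \frac{406}{632 \left(-10 + 632\right)} = \frac{406}{632 \cdot 622} = \frac{406}{393104} = 406 \cdot \frac{1}{393104} = \frac{203}{196552} \approx 0.0010328$)
$m{\left(R \right)} = 137$ ($m{\left(R \right)} = 16 + 121 = 137$)
$\frac{m{\left(499 \right)} + 12730}{246063 + c} = \frac{137 + 12730}{246063 + \frac{203}{196552}} = \frac{12867}{\frac{48364174979}{196552}} = 12867 \cdot \frac{196552}{48364174979} = \frac{2529034584}{48364174979}$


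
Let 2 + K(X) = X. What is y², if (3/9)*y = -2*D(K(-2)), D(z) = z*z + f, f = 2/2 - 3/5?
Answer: 242064/25 ≈ 9682.6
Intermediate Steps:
K(X) = -2 + X
f = ⅖ (f = 2*(½) - 3*⅕ = 1 - ⅗ = ⅖ ≈ 0.40000)
D(z) = ⅖ + z² (D(z) = z*z + ⅖ = z² + ⅖ = ⅖ + z²)
y = -492/5 (y = 3*(-2*(⅖ + (-2 - 2)²)) = 3*(-2*(⅖ + (-4)²)) = 3*(-2*(⅖ + 16)) = 3*(-2*82/5) = 3*(-164/5) = -492/5 ≈ -98.400)
y² = (-492/5)² = 242064/25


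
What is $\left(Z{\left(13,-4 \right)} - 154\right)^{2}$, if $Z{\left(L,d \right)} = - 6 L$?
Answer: $53824$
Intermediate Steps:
$\left(Z{\left(13,-4 \right)} - 154\right)^{2} = \left(\left(-6\right) 13 - 154\right)^{2} = \left(-78 - 154\right)^{2} = \left(-232\right)^{2} = 53824$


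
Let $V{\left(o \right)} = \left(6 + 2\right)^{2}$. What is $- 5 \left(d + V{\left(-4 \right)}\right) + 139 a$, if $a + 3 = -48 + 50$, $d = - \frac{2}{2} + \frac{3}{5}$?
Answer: $-457$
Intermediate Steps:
$d = - \frac{2}{5}$ ($d = \left(-2\right) \frac{1}{2} + 3 \cdot \frac{1}{5} = -1 + \frac{3}{5} = - \frac{2}{5} \approx -0.4$)
$V{\left(o \right)} = 64$ ($V{\left(o \right)} = 8^{2} = 64$)
$a = -1$ ($a = -3 + \left(-48 + 50\right) = -3 + 2 = -1$)
$- 5 \left(d + V{\left(-4 \right)}\right) + 139 a = - 5 \left(- \frac{2}{5} + 64\right) + 139 \left(-1\right) = \left(-5\right) \frac{318}{5} - 139 = -318 - 139 = -457$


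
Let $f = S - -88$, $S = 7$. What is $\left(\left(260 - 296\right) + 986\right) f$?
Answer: $90250$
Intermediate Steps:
$f = 95$ ($f = 7 - -88 = 7 + 88 = 95$)
$\left(\left(260 - 296\right) + 986\right) f = \left(\left(260 - 296\right) + 986\right) 95 = \left(-36 + 986\right) 95 = 950 \cdot 95 = 90250$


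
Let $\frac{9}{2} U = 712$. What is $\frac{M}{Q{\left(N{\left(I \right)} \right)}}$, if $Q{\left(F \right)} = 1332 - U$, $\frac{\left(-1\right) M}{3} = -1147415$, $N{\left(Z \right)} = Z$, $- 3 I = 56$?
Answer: $\frac{30980205}{10564} \approx 2932.6$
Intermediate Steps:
$I = - \frac{56}{3}$ ($I = \left(- \frac{1}{3}\right) 56 = - \frac{56}{3} \approx -18.667$)
$U = \frac{1424}{9}$ ($U = \frac{2}{9} \cdot 712 = \frac{1424}{9} \approx 158.22$)
$M = 3442245$ ($M = \left(-3\right) \left(-1147415\right) = 3442245$)
$Q{\left(F \right)} = \frac{10564}{9}$ ($Q{\left(F \right)} = 1332 - \frac{1424}{9} = \frac{10564}{9}$)
$\frac{M}{Q{\left(N{\left(I \right)} \right)}} = \frac{3442245}{\frac{10564}{9}} = 3442245 \cdot \frac{9}{10564} = \frac{30980205}{10564}$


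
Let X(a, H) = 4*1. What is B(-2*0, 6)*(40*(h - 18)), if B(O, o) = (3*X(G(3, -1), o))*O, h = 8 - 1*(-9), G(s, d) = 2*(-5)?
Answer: 0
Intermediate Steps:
G(s, d) = -10
h = 17 (h = 8 + 9 = 17)
X(a, H) = 4
B(O, o) = 12*O (B(O, o) = (3*4)*O = 12*O)
B(-2*0, 6)*(40*(h - 18)) = (12*(-2*0))*(40*(17 - 18)) = (12*0)*(40*(-1)) = 0*(-40) = 0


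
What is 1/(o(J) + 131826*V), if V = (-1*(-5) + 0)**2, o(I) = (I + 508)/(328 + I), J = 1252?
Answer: 79/260356438 ≈ 3.0343e-7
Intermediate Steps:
o(I) = (508 + I)/(328 + I)
V = 25 (V = (5 + 0)**2 = 5**2 = 25)
1/(o(J) + 131826*V) = 1/((508 + 1252)/(328 + 1252) + 131826*25) = 1/(1760/1580 + 3295650) = 1/((1/1580)*1760 + 3295650) = 1/(88/79 + 3295650) = 1/(260356438/79) = 79/260356438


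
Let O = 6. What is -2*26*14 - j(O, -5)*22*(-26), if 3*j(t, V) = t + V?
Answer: -1612/3 ≈ -537.33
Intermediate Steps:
j(t, V) = V/3 + t/3 (j(t, V) = (t + V)/3 = (V + t)/3 = V/3 + t/3)
-2*26*14 - j(O, -5)*22*(-26) = -2*26*14 - ((⅓)*(-5) + (⅓)*6)*22*(-26) = -52*14 - (-5/3 + 2)*22*(-26) = -728 - (⅓)*22*(-26) = -728 - 22*(-26)/3 = -728 - 1*(-572/3) = -728 + 572/3 = -1612/3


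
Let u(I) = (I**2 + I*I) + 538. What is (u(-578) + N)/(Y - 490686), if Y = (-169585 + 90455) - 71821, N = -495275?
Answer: -173431/641637 ≈ -0.27029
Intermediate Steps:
u(I) = 538 + 2*I**2 (u(I) = (I**2 + I**2) + 538 = 2*I**2 + 538 = 538 + 2*I**2)
Y = -150951 (Y = -79130 - 71821 = -150951)
(u(-578) + N)/(Y - 490686) = ((538 + 2*(-578)**2) - 495275)/(-150951 - 490686) = ((538 + 2*334084) - 495275)/(-641637) = ((538 + 668168) - 495275)*(-1/641637) = (668706 - 495275)*(-1/641637) = 173431*(-1/641637) = -173431/641637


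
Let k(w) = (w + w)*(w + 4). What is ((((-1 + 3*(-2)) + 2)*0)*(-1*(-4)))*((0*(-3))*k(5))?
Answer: 0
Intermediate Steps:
k(w) = 2*w*(4 + w) (k(w) = (2*w)*(4 + w) = 2*w*(4 + w))
((((-1 + 3*(-2)) + 2)*0)*(-1*(-4)))*((0*(-3))*k(5)) = ((((-1 + 3*(-2)) + 2)*0)*(-1*(-4)))*((0*(-3))*(2*5*(4 + 5))) = ((((-1 - 6) + 2)*0)*4)*(0*(2*5*9)) = (((-7 + 2)*0)*4)*(0*90) = (-5*0*4)*0 = (0*4)*0 = 0*0 = 0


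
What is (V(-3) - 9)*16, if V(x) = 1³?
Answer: -128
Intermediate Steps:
V(x) = 1
(V(-3) - 9)*16 = (1 - 9)*16 = -8*16 = -128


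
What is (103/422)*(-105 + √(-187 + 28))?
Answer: -10815/422 + 103*I*√159/422 ≈ -25.628 + 3.0777*I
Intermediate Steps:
(103/422)*(-105 + √(-187 + 28)) = (103*(1/422))*(-105 + √(-159)) = 103*(-105 + I*√159)/422 = -10815/422 + 103*I*√159/422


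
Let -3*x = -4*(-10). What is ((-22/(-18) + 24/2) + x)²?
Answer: 1/81 ≈ 0.012346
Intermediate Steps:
x = -40/3 (x = -(-4)*(-10)/3 = -⅓*40 = -40/3 ≈ -13.333)
((-22/(-18) + 24/2) + x)² = ((-22/(-18) + 24/2) - 40/3)² = ((-22*(-1/18) + 24*(½)) - 40/3)² = ((11/9 + 12) - 40/3)² = (119/9 - 40/3)² = (-⅑)² = 1/81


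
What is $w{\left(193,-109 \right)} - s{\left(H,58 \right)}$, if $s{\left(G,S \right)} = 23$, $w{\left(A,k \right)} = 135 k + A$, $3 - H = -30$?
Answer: $-14545$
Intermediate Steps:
$H = 33$ ($H = 3 - -30 = 3 + 30 = 33$)
$w{\left(A,k \right)} = A + 135 k$
$w{\left(193,-109 \right)} - s{\left(H,58 \right)} = \left(193 + 135 \left(-109\right)\right) - 23 = \left(193 - 14715\right) - 23 = -14522 - 23 = -14545$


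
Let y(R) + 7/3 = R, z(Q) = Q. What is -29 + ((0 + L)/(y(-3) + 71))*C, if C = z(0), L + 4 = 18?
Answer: -29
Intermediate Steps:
y(R) = -7/3 + R
L = 14 (L = -4 + 18 = 14)
C = 0
-29 + ((0 + L)/(y(-3) + 71))*C = -29 + ((0 + 14)/((-7/3 - 3) + 71))*0 = -29 + (14/(-16/3 + 71))*0 = -29 + (14/(197/3))*0 = -29 + (14*(3/197))*0 = -29 + (42/197)*0 = -29 + 0 = -29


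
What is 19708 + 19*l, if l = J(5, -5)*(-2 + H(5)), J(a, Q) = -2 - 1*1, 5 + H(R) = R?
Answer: 19822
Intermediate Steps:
H(R) = -5 + R
J(a, Q) = -3 (J(a, Q) = -2 - 1 = -3)
l = 6 (l = -3*(-2 + (-5 + 5)) = -3*(-2 + 0) = -3*(-2) = 6)
19708 + 19*l = 19708 + 19*6 = 19708 + 114 = 19822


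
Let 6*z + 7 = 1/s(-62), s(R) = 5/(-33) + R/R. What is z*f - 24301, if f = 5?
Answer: -4083383/168 ≈ -24306.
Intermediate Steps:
s(R) = 28/33 (s(R) = 5*(-1/33) + 1 = -5/33 + 1 = 28/33)
z = -163/168 (z = -7/6 + 1/(6*(28/33)) = -7/6 + (⅙)*(33/28) = -7/6 + 11/56 = -163/168 ≈ -0.97024)
z*f - 24301 = -163/168*5 - 24301 = -815/168 - 24301 = -4083383/168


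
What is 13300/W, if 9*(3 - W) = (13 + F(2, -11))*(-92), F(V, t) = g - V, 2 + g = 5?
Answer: 23940/263 ≈ 91.027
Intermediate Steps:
g = 3 (g = -2 + 5 = 3)
F(V, t) = 3 - V
W = 1315/9 (W = 3 - (13 + (3 - 1*2))*(-92)/9 = 3 - (13 + (3 - 2))*(-92)/9 = 3 - (13 + 1)*(-92)/9 = 3 - 14*(-92)/9 = 3 - 1/9*(-1288) = 3 + 1288/9 = 1315/9 ≈ 146.11)
13300/W = 13300/(1315/9) = 13300*(9/1315) = 23940/263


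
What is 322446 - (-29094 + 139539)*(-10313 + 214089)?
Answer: -22505717874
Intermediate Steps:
322446 - (-29094 + 139539)*(-10313 + 214089) = 322446 - 110445*203776 = 322446 - 1*22506040320 = 322446 - 22506040320 = -22505717874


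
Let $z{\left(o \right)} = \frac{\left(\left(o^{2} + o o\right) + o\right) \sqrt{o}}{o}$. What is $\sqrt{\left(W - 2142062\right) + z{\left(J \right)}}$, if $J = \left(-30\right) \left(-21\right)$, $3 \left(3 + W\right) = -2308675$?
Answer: $\frac{\sqrt{-26204610 + 34047 \sqrt{70}}}{3} \approx 1697.0 i$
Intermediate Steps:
$W = - \frac{2308684}{3}$ ($W = -3 + \frac{1}{3} \left(-2308675\right) = -3 - \frac{2308675}{3} = - \frac{2308684}{3} \approx -7.6956 \cdot 10^{5}$)
$J = 630$
$z{\left(o \right)} = \frac{o + 2 o^{2}}{\sqrt{o}}$ ($z{\left(o \right)} = \frac{\left(\left(o^{2} + o^{2}\right) + o\right) \sqrt{o}}{o} = \frac{\left(2 o^{2} + o\right) \sqrt{o}}{o} = \frac{\left(o + 2 o^{2}\right) \sqrt{o}}{o} = \frac{\sqrt{o} \left(o + 2 o^{2}\right)}{o} = \frac{o + 2 o^{2}}{\sqrt{o}}$)
$\sqrt{\left(W - 2142062\right) + z{\left(J \right)}} = \sqrt{\left(- \frac{2308684}{3} - 2142062\right) + \sqrt{630} \left(1 + 2 \cdot 630\right)} = \sqrt{- \frac{8734870}{3} + 3 \sqrt{70} \left(1 + 1260\right)} = \sqrt{- \frac{8734870}{3} + 3 \sqrt{70} \cdot 1261} = \sqrt{- \frac{8734870}{3} + 3783 \sqrt{70}}$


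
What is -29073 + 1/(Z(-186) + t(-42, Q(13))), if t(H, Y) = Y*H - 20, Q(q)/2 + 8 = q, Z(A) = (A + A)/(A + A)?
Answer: -12763048/439 ≈ -29073.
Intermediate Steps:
Z(A) = 1 (Z(A) = (2*A)/((2*A)) = (2*A)*(1/(2*A)) = 1)
Q(q) = -16 + 2*q
t(H, Y) = -20 + H*Y (t(H, Y) = H*Y - 20 = -20 + H*Y)
-29073 + 1/(Z(-186) + t(-42, Q(13))) = -29073 + 1/(1 + (-20 - 42*(-16 + 2*13))) = -29073 + 1/(1 + (-20 - 42*(-16 + 26))) = -29073 + 1/(1 + (-20 - 42*10)) = -29073 + 1/(1 + (-20 - 420)) = -29073 + 1/(1 - 440) = -29073 + 1/(-439) = -29073 - 1/439 = -12763048/439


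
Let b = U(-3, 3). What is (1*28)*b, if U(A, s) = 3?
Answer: 84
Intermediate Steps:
b = 3
(1*28)*b = (1*28)*3 = 28*3 = 84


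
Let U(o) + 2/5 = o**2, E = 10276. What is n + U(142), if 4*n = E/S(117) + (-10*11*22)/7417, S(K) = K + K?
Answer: 175072066319/8677890 ≈ 20175.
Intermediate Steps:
S(K) = 2*K
U(o) = -2/5 + o**2
n = 18912703/1735578 (n = (10276/((2*117)) + (-10*11*22)/7417)/4 = (10276/234 - 110*22*(1/7417))/4 = (10276*(1/234) - 2420*1/7417)/4 = (5138/117 - 2420/7417)/4 = (1/4)*(37825406/867789) = 18912703/1735578 ≈ 10.897)
n + U(142) = 18912703/1735578 + (-2/5 + 142**2) = 18912703/1735578 + (-2/5 + 20164) = 18912703/1735578 + 100818/5 = 175072066319/8677890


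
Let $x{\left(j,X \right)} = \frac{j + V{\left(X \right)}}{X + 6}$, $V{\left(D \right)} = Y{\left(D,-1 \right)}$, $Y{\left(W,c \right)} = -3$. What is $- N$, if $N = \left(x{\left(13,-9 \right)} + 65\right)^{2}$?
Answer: $- \frac{34225}{9} \approx -3802.8$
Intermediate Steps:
$V{\left(D \right)} = -3$
$x{\left(j,X \right)} = \frac{-3 + j}{6 + X}$ ($x{\left(j,X \right)} = \frac{j - 3}{X + 6} = \frac{-3 + j}{6 + X}$)
$N = \frac{34225}{9}$ ($N = \left(\frac{-3 + 13}{6 - 9} + 65\right)^{2} = \left(\frac{1}{-3} \cdot 10 + 65\right)^{2} = \left(\left(- \frac{1}{3}\right) 10 + 65\right)^{2} = \left(- \frac{10}{3} + 65\right)^{2} = \left(\frac{185}{3}\right)^{2} = \frac{34225}{9} \approx 3802.8$)
$- N = \left(-1\right) \frac{34225}{9} = - \frac{34225}{9}$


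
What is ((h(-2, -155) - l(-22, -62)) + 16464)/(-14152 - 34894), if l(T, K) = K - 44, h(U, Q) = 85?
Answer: -16655/49046 ≈ -0.33958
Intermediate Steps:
l(T, K) = -44 + K
((h(-2, -155) - l(-22, -62)) + 16464)/(-14152 - 34894) = ((85 - (-44 - 62)) + 16464)/(-14152 - 34894) = ((85 - 1*(-106)) + 16464)/(-49046) = ((85 + 106) + 16464)*(-1/49046) = (191 + 16464)*(-1/49046) = 16655*(-1/49046) = -16655/49046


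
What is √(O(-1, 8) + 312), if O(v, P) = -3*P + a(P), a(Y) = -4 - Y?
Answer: 2*√69 ≈ 16.613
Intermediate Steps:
O(v, P) = -4 - 4*P (O(v, P) = -3*P + (-4 - P) = -4 - 4*P)
√(O(-1, 8) + 312) = √((-4 - 4*8) + 312) = √((-4 - 32) + 312) = √(-36 + 312) = √276 = 2*√69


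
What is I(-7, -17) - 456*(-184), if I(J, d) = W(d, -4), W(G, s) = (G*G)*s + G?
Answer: 82731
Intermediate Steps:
W(G, s) = G + s*G² (W(G, s) = G²*s + G = s*G² + G = G + s*G²)
I(J, d) = d*(1 - 4*d) (I(J, d) = d*(1 + d*(-4)) = d*(1 - 4*d))
I(-7, -17) - 456*(-184) = -17*(1 - 4*(-17)) - 456*(-184) = -17*(1 + 68) + 83904 = -17*69 + 83904 = -1173 + 83904 = 82731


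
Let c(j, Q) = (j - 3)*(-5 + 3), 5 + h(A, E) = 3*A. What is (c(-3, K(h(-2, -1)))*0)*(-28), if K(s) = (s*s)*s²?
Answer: 0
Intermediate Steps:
h(A, E) = -5 + 3*A
K(s) = s⁴ (K(s) = s²*s² = s⁴)
c(j, Q) = 6 - 2*j (c(j, Q) = (-3 + j)*(-2) = 6 - 2*j)
(c(-3, K(h(-2, -1)))*0)*(-28) = ((6 - 2*(-3))*0)*(-28) = ((6 + 6)*0)*(-28) = (12*0)*(-28) = 0*(-28) = 0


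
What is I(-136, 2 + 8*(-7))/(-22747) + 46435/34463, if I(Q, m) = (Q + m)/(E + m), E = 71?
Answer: 17962916035/13326807637 ≈ 1.3479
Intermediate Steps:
I(Q, m) = (Q + m)/(71 + m)
I(-136, 2 + 8*(-7))/(-22747) + 46435/34463 = ((-136 + (2 + 8*(-7)))/(71 + (2 + 8*(-7))))/(-22747) + 46435/34463 = ((-136 + (2 - 56))/(71 + (2 - 56)))*(-1/22747) + 46435*(1/34463) = ((-136 - 54)/(71 - 54))*(-1/22747) + 46435/34463 = (-190/17)*(-1/22747) + 46435/34463 = ((1/17)*(-190))*(-1/22747) + 46435/34463 = -190/17*(-1/22747) + 46435/34463 = 190/386699 + 46435/34463 = 17962916035/13326807637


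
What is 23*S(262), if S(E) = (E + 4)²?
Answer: 1627388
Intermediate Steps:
S(E) = (4 + E)²
23*S(262) = 23*(4 + 262)² = 23*266² = 23*70756 = 1627388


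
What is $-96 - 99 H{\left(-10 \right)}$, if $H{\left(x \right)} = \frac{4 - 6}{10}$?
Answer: $- \frac{381}{5} \approx -76.2$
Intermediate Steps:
$H{\left(x \right)} = - \frac{1}{5}$ ($H{\left(x \right)} = \left(4 - 6\right) \frac{1}{10} = \left(-2\right) \frac{1}{10} = - \frac{1}{5}$)
$-96 - 99 H{\left(-10 \right)} = -96 - - \frac{99}{5} = -96 + \frac{99}{5} = - \frac{381}{5}$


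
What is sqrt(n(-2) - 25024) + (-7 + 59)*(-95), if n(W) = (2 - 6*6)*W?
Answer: -4940 + 2*I*sqrt(6239) ≈ -4940.0 + 157.97*I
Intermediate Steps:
n(W) = -34*W (n(W) = (2 - 36)*W = -34*W)
sqrt(n(-2) - 25024) + (-7 + 59)*(-95) = sqrt(-34*(-2) - 25024) + (-7 + 59)*(-95) = sqrt(68 - 25024) + 52*(-95) = sqrt(-24956) - 4940 = 2*I*sqrt(6239) - 4940 = -4940 + 2*I*sqrt(6239)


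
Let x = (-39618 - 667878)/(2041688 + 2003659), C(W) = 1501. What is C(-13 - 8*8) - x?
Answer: 49372141/32889 ≈ 1501.2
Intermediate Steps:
x = -5752/32889 (x = -707496/4045347 = -707496*1/4045347 = -5752/32889 ≈ -0.17489)
C(-13 - 8*8) - x = 1501 - 1*(-5752/32889) = 1501 + 5752/32889 = 49372141/32889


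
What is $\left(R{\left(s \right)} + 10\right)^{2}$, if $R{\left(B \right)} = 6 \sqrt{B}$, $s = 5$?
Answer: $280 + 120 \sqrt{5} \approx 548.33$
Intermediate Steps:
$\left(R{\left(s \right)} + 10\right)^{2} = \left(6 \sqrt{5} + 10\right)^{2} = \left(10 + 6 \sqrt{5}\right)^{2}$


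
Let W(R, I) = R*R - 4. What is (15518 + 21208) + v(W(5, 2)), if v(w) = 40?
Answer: 36766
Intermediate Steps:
W(R, I) = -4 + R² (W(R, I) = R² - 4 = -4 + R²)
(15518 + 21208) + v(W(5, 2)) = (15518 + 21208) + 40 = 36726 + 40 = 36766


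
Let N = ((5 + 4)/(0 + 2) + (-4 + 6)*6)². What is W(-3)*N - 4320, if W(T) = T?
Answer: -20547/4 ≈ -5136.8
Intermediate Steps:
N = 1089/4 (N = (9/2 + 2*6)² = (9*(½) + 12)² = (9/2 + 12)² = (33/2)² = 1089/4 ≈ 272.25)
W(-3)*N - 4320 = -3*1089/4 - 4320 = -3267/4 - 4320 = -20547/4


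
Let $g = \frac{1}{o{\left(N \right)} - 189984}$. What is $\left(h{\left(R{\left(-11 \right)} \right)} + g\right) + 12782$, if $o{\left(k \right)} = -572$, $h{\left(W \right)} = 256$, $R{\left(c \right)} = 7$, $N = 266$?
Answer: $\frac{2484469127}{190556} \approx 13038.0$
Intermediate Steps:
$g = - \frac{1}{190556}$ ($g = \frac{1}{-572 - 189984} = \frac{1}{-190556} = - \frac{1}{190556} \approx -5.2478 \cdot 10^{-6}$)
$\left(h{\left(R{\left(-11 \right)} \right)} + g\right) + 12782 = \left(256 - \frac{1}{190556}\right) + 12782 = \frac{48782335}{190556} + 12782 = \frac{2484469127}{190556}$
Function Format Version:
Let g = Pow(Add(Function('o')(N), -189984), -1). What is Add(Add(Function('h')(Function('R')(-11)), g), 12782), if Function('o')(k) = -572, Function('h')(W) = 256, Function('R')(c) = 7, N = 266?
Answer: Rational(2484469127, 190556) ≈ 13038.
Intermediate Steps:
g = Rational(-1, 190556) (g = Pow(Add(-572, -189984), -1) = Pow(-190556, -1) = Rational(-1, 190556) ≈ -5.2478e-6)
Add(Add(Function('h')(Function('R')(-11)), g), 12782) = Add(Add(256, Rational(-1, 190556)), 12782) = Add(Rational(48782335, 190556), 12782) = Rational(2484469127, 190556)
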